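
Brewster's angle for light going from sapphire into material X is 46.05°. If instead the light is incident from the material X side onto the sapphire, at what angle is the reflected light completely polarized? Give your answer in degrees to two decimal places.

Reversing the direction swaps n₁ and n₂, so tan θ_B' = 1/tan θ_B and θ_B' = 90° − θ_B.
Hence θ_B' = 90° − 46.05° = 43.95°.

θ_B' ≈ 43.95°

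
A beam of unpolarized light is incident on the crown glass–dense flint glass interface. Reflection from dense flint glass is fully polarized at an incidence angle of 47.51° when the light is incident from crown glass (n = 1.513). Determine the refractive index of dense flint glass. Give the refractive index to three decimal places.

At the Brewster angle, tan θ_B = n₂/n₁ with n₁ on the incident side (crown glass) and n₂ on the transmitted side (dense flint glass).
n₂ = n₁ tan θ_B = 1.513 × tan 47.51° = 1.652.

n ≈ 1.652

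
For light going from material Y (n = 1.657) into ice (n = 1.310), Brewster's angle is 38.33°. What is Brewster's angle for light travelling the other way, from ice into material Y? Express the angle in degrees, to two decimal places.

The two Brewster angles are complementary: θ_B' = 90° − θ_B = 90° − 38.33° = 51.67°.

θ_B' ≈ 51.67°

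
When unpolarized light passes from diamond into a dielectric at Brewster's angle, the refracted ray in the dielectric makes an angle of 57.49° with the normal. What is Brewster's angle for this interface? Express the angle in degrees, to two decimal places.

θ_B ≈ 32.51°

Since the reflected and refracted rays are at right angles at the polarizing angle, θ_B + θ_t = 90°.
So θ_B = 90° − θ_t = 90° − 57.49° = 32.51°.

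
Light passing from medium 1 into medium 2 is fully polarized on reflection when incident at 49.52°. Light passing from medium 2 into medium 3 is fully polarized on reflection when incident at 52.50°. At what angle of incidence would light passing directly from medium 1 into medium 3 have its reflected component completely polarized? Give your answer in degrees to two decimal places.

Each Brewster angle gives a ratio: n₂/n₁ = tan 49.52° = 1.1717, n₃/n₂ = tan 52.50° = 1.3032.
So n₃/n₁ = (n₂/n₁)(n₃/n₂) = 1.1717 × 1.3032 = 1.5270.
θ_B(1→3) = arctan(1.5270) = 56.78°.

θ_B ≈ 56.78°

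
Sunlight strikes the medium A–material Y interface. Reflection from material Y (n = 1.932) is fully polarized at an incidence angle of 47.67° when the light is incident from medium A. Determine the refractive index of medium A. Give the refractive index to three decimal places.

Full polarization of the reflected beam means tan θ_B = n₂/n₁, where n₁ is the incident medium (medium A).
n₁ = n₂ / tan θ_B = 1.932 / tan 47.67° = 1.760.

n ≈ 1.760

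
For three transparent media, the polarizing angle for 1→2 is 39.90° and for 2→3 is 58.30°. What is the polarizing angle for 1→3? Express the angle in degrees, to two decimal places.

n₂/n₁ = tan 39.90° = 0.8361 and n₃/n₂ = tan 58.30° = 1.6191.
So n₃/n₁ = (n₂/n₁)(n₃/n₂) = 0.8361 × 1.6191 = 1.3538.
θ_B(1→3) = arctan(1.3538) = 53.55°.

θ_B ≈ 53.55°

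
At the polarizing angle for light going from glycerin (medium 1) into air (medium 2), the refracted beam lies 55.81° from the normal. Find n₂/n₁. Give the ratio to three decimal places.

n₂/n₁ ≈ 0.679

θ_B + θ_t = 90°, so θ_B = 90° − 55.81° = 34.19°.
Then n₂/n₁ = tan θ_B = tan 34.19° = 0.679.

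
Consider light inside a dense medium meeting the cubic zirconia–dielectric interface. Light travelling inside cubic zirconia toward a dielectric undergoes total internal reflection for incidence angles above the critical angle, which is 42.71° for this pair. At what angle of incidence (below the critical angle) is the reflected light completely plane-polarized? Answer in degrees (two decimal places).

θ_B ≈ 34.15°

At the critical angle sin θ_c = n₂/n₁, giving n₂/n₁ = sin 42.71° = 0.6783.
Then tan θ_B = n₂/n₁ = 0.6783, so θ_B = arctan 0.6783 = 34.15°.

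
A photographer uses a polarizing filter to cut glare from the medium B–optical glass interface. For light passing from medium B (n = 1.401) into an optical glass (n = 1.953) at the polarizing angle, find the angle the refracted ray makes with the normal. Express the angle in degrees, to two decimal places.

θ_t ≈ 35.65°

First find Brewster's angle: tan θ_B = 1.953/1.401 = 1.3940, giving θ_B = 54.35°.
Since θ_B + θ_t = 90° at Brewster incidence, θ_t = 90° − 54.35° = 35.65°.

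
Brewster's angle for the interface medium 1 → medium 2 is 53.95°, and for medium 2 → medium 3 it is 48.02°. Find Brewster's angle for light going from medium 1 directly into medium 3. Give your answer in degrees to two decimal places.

θ_B ≈ 56.78°

n₂/n₁ = tan 53.95° = 1.3739 and n₃/n₂ = tan 48.02° = 1.1114.
So n₃/n₁ = (n₂/n₁)(n₃/n₂) = 1.3739 × 1.1114 = 1.5269.
θ_B(1→3) = arctan(1.5269) = 56.78°.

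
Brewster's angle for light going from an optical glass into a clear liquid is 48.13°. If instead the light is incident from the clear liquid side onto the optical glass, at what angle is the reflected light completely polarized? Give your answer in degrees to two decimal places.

θ_B' ≈ 41.87°

Reversing the direction swaps n₁ and n₂, so tan θ_B' = 1/tan θ_B and θ_B' = 90° − θ_B.
Hence θ_B' = 90° − 48.13° = 41.87°.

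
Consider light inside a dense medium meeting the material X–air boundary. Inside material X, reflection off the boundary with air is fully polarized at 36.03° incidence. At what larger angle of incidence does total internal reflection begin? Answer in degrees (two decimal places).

θ_c ≈ 46.66°

n₂/n₁ = tan 36.03° = 0.7273; the critical angle satisfies sin θ_c = n₂/n₁.
θ_c = arcsin(0.7273) = 46.66°.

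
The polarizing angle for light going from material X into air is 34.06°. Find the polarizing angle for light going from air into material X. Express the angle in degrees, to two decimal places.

θ_B' ≈ 55.94°

Reversing the direction swaps n₁ and n₂, so tan θ_B' = 1/tan θ_B and θ_B' = 90° − θ_B.
Hence θ_B' = 90° − 34.06° = 55.94°.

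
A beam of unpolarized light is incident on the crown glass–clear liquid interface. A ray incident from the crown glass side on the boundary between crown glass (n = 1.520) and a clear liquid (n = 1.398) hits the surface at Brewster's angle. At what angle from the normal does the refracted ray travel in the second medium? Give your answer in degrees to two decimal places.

First find Brewster's angle: tan θ_B = 1.398/1.520 = 0.9197, giving θ_B = 42.61°.
The refracted ray is perpendicular to the reflected ray, so θ_t = 90° − θ_B = 47.39°.

θ_t ≈ 47.39°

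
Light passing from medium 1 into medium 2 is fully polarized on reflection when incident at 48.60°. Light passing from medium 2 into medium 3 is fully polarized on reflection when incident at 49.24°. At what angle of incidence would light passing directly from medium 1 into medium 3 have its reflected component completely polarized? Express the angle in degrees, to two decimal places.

Each Brewster angle gives a ratio: n₂/n₁ = tan 48.60° = 1.1343, n₃/n₂ = tan 49.24° = 1.1601.
Multiplying, n₃/n₁ = 1.1343 × 1.1601 = 1.3159, and θ_B(1→3) = arctan 1.3159 = 52.77°.

θ_B ≈ 52.77°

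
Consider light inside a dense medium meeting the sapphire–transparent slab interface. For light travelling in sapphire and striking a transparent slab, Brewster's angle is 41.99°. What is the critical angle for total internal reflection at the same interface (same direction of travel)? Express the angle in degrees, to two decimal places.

θ_c ≈ 64.17°

n₂/n₁ = tan 41.99° = 0.9001; the critical angle satisfies sin θ_c = n₂/n₁.
θ_c = arcsin(0.9001) = 64.17°.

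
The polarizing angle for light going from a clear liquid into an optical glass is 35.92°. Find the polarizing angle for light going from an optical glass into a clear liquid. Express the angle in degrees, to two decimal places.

θ_B' ≈ 54.08°

The two Brewster angles are complementary: θ_B' = 90° − θ_B = 90° − 35.92° = 54.08°.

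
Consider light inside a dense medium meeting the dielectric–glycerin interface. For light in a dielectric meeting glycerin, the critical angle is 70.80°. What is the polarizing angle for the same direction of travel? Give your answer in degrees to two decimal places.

sin θ_c = n₂/n₁, so n₂/n₁ = sin 70.80° = 0.9444.
Brewster: tan θ_B = n₂/n₁ = 0.9444.
θ_B = arctan(0.9444) = 43.36°.

θ_B ≈ 43.36°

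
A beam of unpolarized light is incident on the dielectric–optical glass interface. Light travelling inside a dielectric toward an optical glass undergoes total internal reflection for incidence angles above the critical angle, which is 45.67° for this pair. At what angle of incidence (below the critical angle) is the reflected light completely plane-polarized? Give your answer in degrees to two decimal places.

θ_B ≈ 35.58°

n₂/n₁ = sin θ_c = sin 45.67° = 0.7153.
tan θ_B equals the same ratio, so θ_B = arctan(0.7153) = 35.58°.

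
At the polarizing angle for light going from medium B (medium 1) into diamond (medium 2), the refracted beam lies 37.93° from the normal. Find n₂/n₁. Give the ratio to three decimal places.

At Brewster incidence θ_B = 90° − θ_t = 90° − 37.93° = 52.07°.
tan θ_B = n₂/n₁, so n₂/n₁ = tan 52.07° = 1.283.

n₂/n₁ ≈ 1.283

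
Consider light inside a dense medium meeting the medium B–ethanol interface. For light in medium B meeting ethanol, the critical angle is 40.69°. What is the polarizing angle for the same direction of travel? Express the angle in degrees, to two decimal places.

θ_B ≈ 33.10°

At the critical angle sin θ_c = n₂/n₁, giving n₂/n₁ = sin 40.69° = 0.6520.
Then tan θ_B = n₂/n₁ = 0.6520, so θ_B = arctan 0.6520 = 33.10°.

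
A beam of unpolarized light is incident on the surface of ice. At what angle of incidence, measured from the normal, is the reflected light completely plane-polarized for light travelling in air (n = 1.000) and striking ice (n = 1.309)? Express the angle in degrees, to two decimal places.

Brewster's condition: tan θ_B = n₂/n₁ = 1.309/1.000 = 1.3090.
So θ_B = arctan 1.3090 = 52.62°.

θ_B ≈ 52.62°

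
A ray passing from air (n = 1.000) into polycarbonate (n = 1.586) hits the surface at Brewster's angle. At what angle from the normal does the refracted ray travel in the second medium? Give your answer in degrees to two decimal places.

θ_t ≈ 32.23°

θ_B = arctan(n₂/n₁) = arctan(1.586/1.000) = 57.77°.
Since θ_B + θ_t = 90° at Brewster incidence, θ_t = 90° − 57.77° = 32.23°.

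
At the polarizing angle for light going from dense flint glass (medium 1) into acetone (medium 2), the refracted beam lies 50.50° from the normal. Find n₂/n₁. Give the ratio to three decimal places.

n₂/n₁ ≈ 0.824

At Brewster incidence θ_B = 90° − θ_t = 90° − 50.50° = 39.50°.
Then n₂/n₁ = tan θ_B = tan 39.50° = 0.824.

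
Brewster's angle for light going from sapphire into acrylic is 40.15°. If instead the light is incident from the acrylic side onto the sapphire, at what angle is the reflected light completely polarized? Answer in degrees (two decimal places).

tan θ_B' = n₁/n₂ = 1/tan θ_B, so θ_B' = 90° − θ_B.
θ_B' = 90° − 40.15° = 49.85°.

θ_B' ≈ 49.85°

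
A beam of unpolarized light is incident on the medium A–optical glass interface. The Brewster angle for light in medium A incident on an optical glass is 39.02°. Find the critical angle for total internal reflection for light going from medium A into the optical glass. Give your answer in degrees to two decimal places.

n₂/n₁ = tan 39.02° = 0.8104; the critical angle satisfies sin θ_c = n₂/n₁.
θ_c = arcsin(0.8104) = 54.13°.

θ_c ≈ 54.13°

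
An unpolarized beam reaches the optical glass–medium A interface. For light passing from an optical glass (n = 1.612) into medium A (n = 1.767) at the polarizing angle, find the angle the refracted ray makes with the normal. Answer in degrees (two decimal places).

θ_t ≈ 42.37°

First find Brewster's angle: tan θ_B = 1.767/1.612 = 1.0962, giving θ_B = 47.63°.
Since θ_B + θ_t = 90° at Brewster incidence, θ_t = 90° − 47.63° = 42.37°.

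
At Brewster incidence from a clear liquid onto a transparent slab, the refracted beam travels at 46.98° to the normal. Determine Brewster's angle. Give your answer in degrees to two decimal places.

θ_B ≈ 43.02°

Since the reflected and refracted rays are at right angles at the polarizing angle, θ_B + θ_t = 90°.
So θ_B = 90° − θ_t = 90° − 46.98° = 43.02°.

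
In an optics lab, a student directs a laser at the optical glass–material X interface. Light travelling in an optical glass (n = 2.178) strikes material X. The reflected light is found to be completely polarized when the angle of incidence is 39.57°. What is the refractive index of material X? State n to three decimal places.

n ≈ 1.800

Brewster's law: tan θ_B = n₂/n₁ (light incident in an optical glass, refracted into material X).
n₂ = n₁ tan θ_B = 2.178 × tan 39.57° = 1.800.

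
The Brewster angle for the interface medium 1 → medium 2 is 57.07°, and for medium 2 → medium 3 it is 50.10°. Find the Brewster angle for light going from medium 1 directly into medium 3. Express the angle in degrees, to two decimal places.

θ_B ≈ 61.56°

Each Brewster angle gives a ratio: n₂/n₁ = tan 57.07° = 1.5440, n₃/n₂ = tan 50.10° = 1.1960.
n₃/n₁ = 1.8466. Then tan θ_B(1→3) = n₃/n₁, so θ_B(1→3) = arctan(1.8466) = 61.56°.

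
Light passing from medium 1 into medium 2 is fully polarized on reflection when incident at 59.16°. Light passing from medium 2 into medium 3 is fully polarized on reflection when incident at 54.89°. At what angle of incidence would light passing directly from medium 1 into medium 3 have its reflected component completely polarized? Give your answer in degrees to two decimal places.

θ_B ≈ 67.23°

n₂/n₁ = tan 59.16° = 1.6749 and n₃/n₂ = tan 54.89° = 1.4223.
Multiplying, n₃/n₁ = 1.6749 × 1.4223 = 2.3822, and θ_B(1→3) = arctan 2.3822 = 67.23°.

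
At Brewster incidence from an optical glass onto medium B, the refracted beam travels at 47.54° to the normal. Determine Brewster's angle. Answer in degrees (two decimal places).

θ_B ≈ 42.46°

Since the reflected and refracted rays are at right angles at the polarizing angle, θ_B + θ_t = 90°.
θ_B = 90° − 47.54° = 42.46°.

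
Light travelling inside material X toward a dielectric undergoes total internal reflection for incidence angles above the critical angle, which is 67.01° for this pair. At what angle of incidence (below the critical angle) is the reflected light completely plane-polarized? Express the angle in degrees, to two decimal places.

θ_B ≈ 42.63°

At the critical angle sin θ_c = n₂/n₁, giving n₂/n₁ = sin 67.01° = 0.9206.
Then tan θ_B = n₂/n₁ = 0.9206, so θ_B = arctan 0.9206 = 42.63°.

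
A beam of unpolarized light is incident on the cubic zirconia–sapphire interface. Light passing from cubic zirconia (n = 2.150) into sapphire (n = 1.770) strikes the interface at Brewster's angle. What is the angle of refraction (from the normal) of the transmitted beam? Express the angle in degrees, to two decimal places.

θ_t ≈ 50.54°

First find Brewster's angle: tan θ_B = 1.770/2.150 = 0.8233, giving θ_B = 39.46°.
Since θ_B + θ_t = 90° at Brewster incidence, θ_t = 90° − 39.46° = 50.54°.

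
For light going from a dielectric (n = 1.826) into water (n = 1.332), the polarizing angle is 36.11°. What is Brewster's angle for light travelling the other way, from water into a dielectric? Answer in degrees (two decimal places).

tan θ_B' = n₁/n₂ = 1/tan θ_B, so θ_B' = 90° − θ_B.
θ_B' = 90° − 36.11° = 53.89°.

θ_B' ≈ 53.89°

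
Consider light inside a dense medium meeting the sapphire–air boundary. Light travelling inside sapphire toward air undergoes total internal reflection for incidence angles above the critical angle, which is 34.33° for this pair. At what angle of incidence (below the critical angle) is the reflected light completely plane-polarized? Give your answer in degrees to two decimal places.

θ_B ≈ 29.42°

n₂/n₁ = sin θ_c = sin 34.33° = 0.5640.
tan θ_B equals the same ratio, so θ_B = arctan(0.5640) = 29.42°.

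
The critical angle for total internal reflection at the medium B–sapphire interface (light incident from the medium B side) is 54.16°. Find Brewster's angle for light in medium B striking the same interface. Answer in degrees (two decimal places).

θ_B ≈ 39.03°

n₂/n₁ = sin θ_c = sin 54.16° = 0.8107.
tan θ_B equals the same ratio, so θ_B = arctan(0.8107) = 39.03°.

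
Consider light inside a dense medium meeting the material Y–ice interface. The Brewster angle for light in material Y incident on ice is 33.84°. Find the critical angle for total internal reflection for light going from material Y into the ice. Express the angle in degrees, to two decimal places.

tan θ_B = n₂/n₁ = tan 33.84° = 0.6705.
Total internal reflection: sin θ_c = n₂/n₁ = 0.6705.
θ_c = arcsin(0.6705) = 42.10°.

θ_c ≈ 42.10°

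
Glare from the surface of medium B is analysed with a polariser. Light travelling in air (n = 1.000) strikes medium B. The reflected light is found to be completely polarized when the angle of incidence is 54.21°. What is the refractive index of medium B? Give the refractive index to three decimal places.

Brewster's law: tan θ_B = n₂/n₁ (light incident in air, refracted into medium B).
n₂ = n₁ tan θ_B = 1.000 × tan 54.21° = 1.387.

n ≈ 1.387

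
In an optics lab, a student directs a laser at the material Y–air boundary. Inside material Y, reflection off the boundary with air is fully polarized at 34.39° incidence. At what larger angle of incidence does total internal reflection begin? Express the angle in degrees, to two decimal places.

tan θ_B = n₂/n₁ = tan 34.39° = 0.6845.
Total internal reflection: sin θ_c = n₂/n₁ = 0.6845.
θ_c = arcsin(0.6845) = 43.19°.

θ_c ≈ 43.19°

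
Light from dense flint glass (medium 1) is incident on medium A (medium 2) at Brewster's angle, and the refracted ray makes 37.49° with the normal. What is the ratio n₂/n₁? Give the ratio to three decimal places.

n₂/n₁ ≈ 1.304

θ_B + θ_t = 90°, so θ_B = 90° − 37.49° = 52.51°.
tan θ_B = n₂/n₁, so n₂/n₁ = tan 52.51° = 1.304.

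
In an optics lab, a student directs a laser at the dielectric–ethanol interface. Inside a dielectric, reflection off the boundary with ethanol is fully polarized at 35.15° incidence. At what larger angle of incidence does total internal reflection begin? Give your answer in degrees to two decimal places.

θ_c ≈ 44.76°

From Brewster, n₂/n₁ = tan θ_B = tan 35.15° = 0.7041.
Then sin θ_c = n₂/n₁ = 0.7041, so θ_c = arcsin 0.7041 = 44.76°.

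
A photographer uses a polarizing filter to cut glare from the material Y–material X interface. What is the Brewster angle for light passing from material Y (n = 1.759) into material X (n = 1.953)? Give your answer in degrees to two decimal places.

θ_B ≈ 47.99°

tan θ_B = n₂/n₁ = 1.953/1.759 = 1.1103. Taking the arctangent, θ_B = 47.99°.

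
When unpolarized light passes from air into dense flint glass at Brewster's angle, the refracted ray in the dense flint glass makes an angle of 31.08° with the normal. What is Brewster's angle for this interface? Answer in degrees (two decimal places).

Since the reflected and refracted rays are at right angles at the polarizing angle, θ_B + θ_t = 90°.
θ_B = 90° − 31.08° = 58.92°.

θ_B ≈ 58.92°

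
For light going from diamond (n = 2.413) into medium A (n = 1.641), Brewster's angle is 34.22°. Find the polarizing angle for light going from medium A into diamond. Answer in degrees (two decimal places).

The two Brewster angles are complementary: θ_B' = 90° − θ_B = 90° − 34.22° = 55.78°.

θ_B' ≈ 55.78°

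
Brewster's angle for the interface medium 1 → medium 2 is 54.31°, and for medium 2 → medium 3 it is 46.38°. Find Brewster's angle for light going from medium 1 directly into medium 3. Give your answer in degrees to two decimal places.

Each Brewster angle gives a ratio: n₂/n₁ = tan 54.31° = 1.3922, n₃/n₂ = tan 46.38° = 1.0494.
n₃/n₁ = 1.4609. Then tan θ_B(1→3) = n₃/n₁, so θ_B(1→3) = arctan(1.4609) = 55.61°.

θ_B ≈ 55.61°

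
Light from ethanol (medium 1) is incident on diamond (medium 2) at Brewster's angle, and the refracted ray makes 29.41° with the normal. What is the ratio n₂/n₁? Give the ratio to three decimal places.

At Brewster incidence θ_B = 90° − θ_t = 90° − 29.41° = 60.59°.
Then n₂/n₁ = tan θ_B = tan 60.59° = 1.774.

n₂/n₁ ≈ 1.774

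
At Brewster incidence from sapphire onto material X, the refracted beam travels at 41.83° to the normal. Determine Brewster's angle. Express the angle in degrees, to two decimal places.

Brewster's condition makes the reflected and refracted beams perpendicular: θ_B + θ_t = 90°.
θ_B = 90° − 41.83° = 48.17°.

θ_B ≈ 48.17°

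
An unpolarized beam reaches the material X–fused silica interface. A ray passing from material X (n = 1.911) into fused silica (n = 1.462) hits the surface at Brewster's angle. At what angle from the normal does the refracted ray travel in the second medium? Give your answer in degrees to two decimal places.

θ_t ≈ 52.58°

First find Brewster's angle: tan θ_B = 1.462/1.911 = 0.7650, giving θ_B = 37.42°.
Since θ_B + θ_t = 90° at Brewster incidence, θ_t = 90° − 37.42° = 52.58°.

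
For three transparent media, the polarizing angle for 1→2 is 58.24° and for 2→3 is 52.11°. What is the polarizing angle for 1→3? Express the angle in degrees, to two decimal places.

θ_B ≈ 64.28°

Each Brewster angle gives a ratio: n₂/n₁ = tan 58.24° = 1.6154, n₃/n₂ = tan 52.11° = 1.2850.
So n₃/n₁ = (n₂/n₁)(n₃/n₂) = 1.6154 × 1.2850 = 2.0758.
θ_B(1→3) = arctan(2.0758) = 64.28°.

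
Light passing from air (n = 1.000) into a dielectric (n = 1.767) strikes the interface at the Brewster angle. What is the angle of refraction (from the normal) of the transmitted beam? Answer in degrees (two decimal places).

tan θ_B = n₂/n₁ = 1.767/1.000 = 1.7670, so θ_B = 60.49°.
The refracted ray is perpendicular to the reflected ray, so θ_t = 90° − θ_B = 29.51°.

θ_t ≈ 29.51°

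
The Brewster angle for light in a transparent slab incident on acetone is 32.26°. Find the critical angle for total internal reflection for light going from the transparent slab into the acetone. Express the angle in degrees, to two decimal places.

tan θ_B = n₂/n₁ = tan 32.26° = 0.6312.
Total internal reflection: sin θ_c = n₂/n₁ = 0.6312.
θ_c = arcsin(0.6312) = 39.14°.

θ_c ≈ 39.14°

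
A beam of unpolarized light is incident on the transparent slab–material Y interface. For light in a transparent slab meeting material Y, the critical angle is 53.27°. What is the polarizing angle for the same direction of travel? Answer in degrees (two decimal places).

θ_B ≈ 38.71°

n₂/n₁ = sin θ_c = sin 53.27° = 0.8015.
tan θ_B equals the same ratio, so θ_B = arctan(0.8015) = 38.71°.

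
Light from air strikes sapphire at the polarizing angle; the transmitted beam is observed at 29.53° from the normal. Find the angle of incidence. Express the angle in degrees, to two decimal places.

θ_B ≈ 60.47°

At Brewster's angle the reflected and refracted rays are perpendicular, so θ_B + θ_t = 90°.
So θ_B = 90° − θ_t = 90° − 29.53° = 60.47°.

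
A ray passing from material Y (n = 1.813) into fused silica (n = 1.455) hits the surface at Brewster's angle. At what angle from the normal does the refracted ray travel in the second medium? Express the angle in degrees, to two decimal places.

θ_t ≈ 51.25°

tan θ_B = n₂/n₁ = 1.455/1.813 = 0.8025, so θ_B = 38.75°.
Since θ_B + θ_t = 90° at Brewster incidence, θ_t = 90° − 38.75° = 51.25°.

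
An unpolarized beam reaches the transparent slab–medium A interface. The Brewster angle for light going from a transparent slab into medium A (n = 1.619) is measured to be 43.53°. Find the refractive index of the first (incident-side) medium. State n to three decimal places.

n ≈ 1.704

At the Brewster angle, tan θ_B = n₂/n₁ with n₁ on the incident side (a transparent slab) and n₂ on the transmitted side (medium A).
n₁ = n₂ / tan θ_B = 1.619 / tan 43.53° = 1.704.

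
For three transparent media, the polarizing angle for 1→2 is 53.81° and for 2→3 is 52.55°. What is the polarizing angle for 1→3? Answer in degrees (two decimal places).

θ_B ≈ 60.73°

n₂/n₁ = tan 53.81° = 1.3668 and n₃/n₂ = tan 52.55° = 1.3056.
So n₃/n₁ = (n₂/n₁)(n₃/n₂) = 1.3668 × 1.3056 = 1.7845.
θ_B(1→3) = arctan(1.7845) = 60.73°.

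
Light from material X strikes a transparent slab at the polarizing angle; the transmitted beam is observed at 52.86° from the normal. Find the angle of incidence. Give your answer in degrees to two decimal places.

θ_B ≈ 37.14°

At Brewster's angle the reflected and refracted rays are perpendicular, so θ_B + θ_t = 90°.
So θ_B = 90° − θ_t = 90° − 52.86° = 37.14°.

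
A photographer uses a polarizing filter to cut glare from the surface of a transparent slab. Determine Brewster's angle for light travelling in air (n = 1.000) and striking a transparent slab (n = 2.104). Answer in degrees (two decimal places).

The reflected p-component vanishes when tan θ_B = n₂/n₁.
Brewster's condition: tan θ_B = n₂/n₁ = 2.104/1.000 = 2.1040.
So θ_B = arctan 2.1040 = 64.58°.

θ_B ≈ 64.58°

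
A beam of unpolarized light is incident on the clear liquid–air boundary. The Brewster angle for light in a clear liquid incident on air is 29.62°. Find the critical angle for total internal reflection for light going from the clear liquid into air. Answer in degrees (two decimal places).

θ_c ≈ 34.65°

From Brewster, n₂/n₁ = tan θ_B = tan 29.62° = 0.5685.
Then sin θ_c = n₂/n₁ = 0.5685, so θ_c = arcsin 0.5685 = 34.65°.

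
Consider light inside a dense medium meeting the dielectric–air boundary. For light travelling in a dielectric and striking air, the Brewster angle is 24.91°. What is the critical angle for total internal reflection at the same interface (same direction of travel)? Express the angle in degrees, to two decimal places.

n₂/n₁ = tan 24.91° = 0.4644; the critical angle satisfies sin θ_c = n₂/n₁.
θ_c = arcsin(0.4644) = 27.67°.

θ_c ≈ 27.67°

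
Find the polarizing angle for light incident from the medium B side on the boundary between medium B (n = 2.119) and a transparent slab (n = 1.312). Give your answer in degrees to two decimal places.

tan θ_B = n₂/n₁ = 1.312/2.119 = 0.6192.
So θ_B = arctan 0.6192 = 31.76°.

θ_B ≈ 31.76°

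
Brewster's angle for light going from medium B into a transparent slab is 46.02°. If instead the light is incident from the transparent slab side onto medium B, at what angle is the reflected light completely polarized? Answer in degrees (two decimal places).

θ_B' ≈ 43.98°

Reversing the direction swaps n₁ and n₂, so tan θ_B' = 1/tan θ_B and θ_B' = 90° − θ_B.
Hence θ_B' = 90° − 46.02° = 43.98°.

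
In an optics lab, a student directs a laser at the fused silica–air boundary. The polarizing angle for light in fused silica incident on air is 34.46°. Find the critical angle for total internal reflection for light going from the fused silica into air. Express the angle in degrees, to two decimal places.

θ_c ≈ 43.33°

tan θ_B = n₂/n₁ = tan 34.46° = 0.6863.
Total internal reflection: sin θ_c = n₂/n₁ = 0.6863.
θ_c = arcsin(0.6863) = 43.33°.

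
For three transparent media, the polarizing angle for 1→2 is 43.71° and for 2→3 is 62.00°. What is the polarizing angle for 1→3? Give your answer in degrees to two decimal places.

θ_B ≈ 60.92°

Each Brewster angle gives a ratio: n₂/n₁ = tan 43.71° = 0.9560, n₃/n₂ = tan 62.00° = 1.8807.
n₃/n₁ = 1.7979. Then tan θ_B(1→3) = n₃/n₁, so θ_B(1→3) = arctan(1.7979) = 60.92°.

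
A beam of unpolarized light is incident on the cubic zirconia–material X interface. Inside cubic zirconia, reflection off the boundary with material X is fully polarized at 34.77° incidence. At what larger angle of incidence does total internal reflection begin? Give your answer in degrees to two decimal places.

θ_c ≈ 43.97°

n₂/n₁ = tan 34.77° = 0.6942; the critical angle satisfies sin θ_c = n₂/n₁.
θ_c = arcsin(0.6942) = 43.97°.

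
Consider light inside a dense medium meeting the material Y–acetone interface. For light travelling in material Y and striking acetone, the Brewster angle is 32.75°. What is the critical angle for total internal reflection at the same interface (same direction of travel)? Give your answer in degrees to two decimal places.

tan θ_B = n₂/n₁ = tan 32.75° = 0.6432.
Total internal reflection: sin θ_c = n₂/n₁ = 0.6432.
θ_c = arcsin(0.6432) = 40.03°.

θ_c ≈ 40.03°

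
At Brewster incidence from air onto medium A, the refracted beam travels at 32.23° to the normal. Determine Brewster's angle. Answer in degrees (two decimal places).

θ_B ≈ 57.77°

Since the reflected and refracted rays are at right angles at the polarizing angle, θ_B + θ_t = 90°.
So θ_B = 90° − θ_t = 90° − 32.23° = 57.77°.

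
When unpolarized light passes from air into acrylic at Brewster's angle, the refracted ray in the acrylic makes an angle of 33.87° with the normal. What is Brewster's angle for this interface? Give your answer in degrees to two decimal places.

θ_B ≈ 56.13°

Since the reflected and refracted rays are at right angles at the polarizing angle, θ_B + θ_t = 90°.
θ_B = 90° − 33.87° = 56.13°.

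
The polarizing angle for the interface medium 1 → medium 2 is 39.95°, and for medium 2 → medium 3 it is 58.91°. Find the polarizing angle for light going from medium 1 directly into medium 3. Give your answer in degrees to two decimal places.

tan θ_B(1→2) = n₂/n₁ = tan 39.95° = 0.8376.
tan θ_B(2→3) = n₃/n₂ = tan 58.91° = 1.6584.
n₃/n₁ = 1.3891. Then tan θ_B(1→3) = n₃/n₁, so θ_B(1→3) = arctan(1.3891) = 54.25°.

θ_B ≈ 54.25°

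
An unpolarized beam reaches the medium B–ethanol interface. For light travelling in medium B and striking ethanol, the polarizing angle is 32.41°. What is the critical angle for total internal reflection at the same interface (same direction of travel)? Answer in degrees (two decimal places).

θ_c ≈ 39.41°

From Brewster, n₂/n₁ = tan θ_B = tan 32.41° = 0.6349.
Then sin θ_c = n₂/n₁ = 0.6349, so θ_c = arcsin 0.6349 = 39.41°.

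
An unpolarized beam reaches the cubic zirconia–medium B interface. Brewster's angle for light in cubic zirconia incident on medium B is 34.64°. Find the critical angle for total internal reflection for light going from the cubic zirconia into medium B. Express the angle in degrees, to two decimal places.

θ_c ≈ 43.70°

tan θ_B = n₂/n₁ = tan 34.64° = 0.6909.
Total internal reflection: sin θ_c = n₂/n₁ = 0.6909.
θ_c = arcsin(0.6909) = 43.70°.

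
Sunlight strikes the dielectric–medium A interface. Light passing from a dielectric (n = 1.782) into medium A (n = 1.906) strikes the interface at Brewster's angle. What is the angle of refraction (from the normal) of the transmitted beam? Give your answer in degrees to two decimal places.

θ_B = arctan(n₂/n₁) = arctan(1.906/1.782) = 46.93°.
Since θ_B + θ_t = 90° at Brewster incidence, θ_t = 90° − 46.93° = 43.07°.

θ_t ≈ 43.07°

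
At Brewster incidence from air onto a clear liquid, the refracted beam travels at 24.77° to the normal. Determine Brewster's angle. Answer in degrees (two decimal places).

At Brewster's angle the reflected and refracted rays are perpendicular, so θ_B + θ_t = 90°.
θ_B = 90° − 24.77° = 65.23°.

θ_B ≈ 65.23°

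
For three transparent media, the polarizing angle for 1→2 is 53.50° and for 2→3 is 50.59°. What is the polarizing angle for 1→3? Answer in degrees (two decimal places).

θ_B ≈ 58.70°

Each Brewster angle gives a ratio: n₂/n₁ = tan 53.50° = 1.3514, n₃/n₂ = tan 50.59° = 1.2170.
So n₃/n₁ = (n₂/n₁)(n₃/n₂) = 1.3514 × 1.2170 = 1.6447.
θ_B(1→3) = arctan(1.6447) = 58.70°.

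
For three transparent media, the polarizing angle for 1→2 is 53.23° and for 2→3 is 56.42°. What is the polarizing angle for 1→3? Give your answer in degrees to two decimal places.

θ_B ≈ 63.61°

Each Brewster angle gives a ratio: n₂/n₁ = tan 53.23° = 1.3382, n₃/n₂ = tan 56.42° = 1.5063.
Multiplying, n₃/n₁ = 1.3382 × 1.5063 = 2.0157, and θ_B(1→3) = arctan 2.0157 = 63.61°.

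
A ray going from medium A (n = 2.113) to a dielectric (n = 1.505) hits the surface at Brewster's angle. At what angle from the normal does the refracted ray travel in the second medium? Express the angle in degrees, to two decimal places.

θ_t ≈ 54.54°

θ_B = arctan(n₂/n₁) = arctan(1.505/2.113) = 35.46°.
Since θ_B + θ_t = 90° at Brewster incidence, θ_t = 90° − 35.46° = 54.54°.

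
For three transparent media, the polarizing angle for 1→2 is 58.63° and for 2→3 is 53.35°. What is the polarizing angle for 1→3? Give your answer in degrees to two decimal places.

n₂/n₁ = tan 58.63° = 1.6402 and n₃/n₂ = tan 53.35° = 1.3440.
So n₃/n₁ = (n₂/n₁)(n₃/n₂) = 1.6402 × 1.3440 = 2.2045.
θ_B(1→3) = arctan(2.2045) = 65.60°.

θ_B ≈ 65.60°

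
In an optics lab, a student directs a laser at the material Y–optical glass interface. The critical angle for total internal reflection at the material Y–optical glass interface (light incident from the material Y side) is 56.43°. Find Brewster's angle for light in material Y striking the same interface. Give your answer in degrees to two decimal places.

n₂/n₁ = sin θ_c = sin 56.43° = 0.8332.
tan θ_B equals the same ratio, so θ_B = arctan(0.8332) = 39.80°.

θ_B ≈ 39.80°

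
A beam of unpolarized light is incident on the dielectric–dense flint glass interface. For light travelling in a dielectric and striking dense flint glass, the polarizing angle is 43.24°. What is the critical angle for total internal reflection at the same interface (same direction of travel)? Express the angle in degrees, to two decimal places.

n₂/n₁ = tan 43.24° = 0.9404; the critical angle satisfies sin θ_c = n₂/n₁.
θ_c = arcsin(0.9404) = 70.11°.

θ_c ≈ 70.11°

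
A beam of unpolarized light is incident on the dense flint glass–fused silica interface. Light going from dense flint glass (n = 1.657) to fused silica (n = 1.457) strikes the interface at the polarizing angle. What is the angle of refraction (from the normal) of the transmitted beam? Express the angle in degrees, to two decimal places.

θ_t ≈ 48.67°

tan θ_B = n₂/n₁ = 1.457/1.657 = 0.8793, so θ_B = 41.33°.
The refracted ray is perpendicular to the reflected ray, so θ_t = 90° − θ_B = 48.67°.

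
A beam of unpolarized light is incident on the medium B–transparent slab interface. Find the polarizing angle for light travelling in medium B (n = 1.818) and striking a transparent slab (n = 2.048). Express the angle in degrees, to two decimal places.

The reflected p-component vanishes when tan θ_B = n₂/n₁.
Here n₂/n₁ = 2.048/1.818 = 1.1265, and Brewster's law gives tan θ_B = n₂/n₁.
θ_B = arctan(1.1265) = 48.40°.

θ_B ≈ 48.40°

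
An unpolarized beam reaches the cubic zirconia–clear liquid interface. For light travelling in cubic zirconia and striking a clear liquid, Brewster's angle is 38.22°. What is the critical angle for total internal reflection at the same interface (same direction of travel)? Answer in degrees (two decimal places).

tan θ_B = n₂/n₁ = tan 38.22° = 0.7875.
Total internal reflection: sin θ_c = n₂/n₁ = 0.7875.
θ_c = arcsin(0.7875) = 51.95°.

θ_c ≈ 51.95°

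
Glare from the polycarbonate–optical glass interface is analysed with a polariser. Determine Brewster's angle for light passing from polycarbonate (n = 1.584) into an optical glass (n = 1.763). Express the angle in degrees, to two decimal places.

θ_B ≈ 48.06°

At Brewster's angle the reflected and refracted rays are perpendicular, which with Snell's law gives tan θ_B = n₂/n₁.
Brewster's condition: tan θ_B = n₂/n₁ = 1.763/1.584 = 1.1130. Taking the arctangent, θ_B = 48.06°.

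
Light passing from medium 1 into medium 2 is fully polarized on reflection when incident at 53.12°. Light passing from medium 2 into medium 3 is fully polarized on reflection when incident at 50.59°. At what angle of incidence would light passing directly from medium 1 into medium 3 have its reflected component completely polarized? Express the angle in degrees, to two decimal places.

θ_B ≈ 58.35°

tan θ_B(1→2) = n₂/n₁ = tan 53.12° = 1.3328.
tan θ_B(2→3) = n₃/n₂ = tan 50.59° = 1.2170.
n₃/n₁ = 1.6221. Then tan θ_B(1→3) = n₃/n₁, so θ_B(1→3) = arctan(1.6221) = 58.35°.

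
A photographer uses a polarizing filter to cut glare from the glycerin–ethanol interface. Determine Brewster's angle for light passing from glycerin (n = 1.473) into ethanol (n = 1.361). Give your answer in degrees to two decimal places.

Here n₂/n₁ = 1.361/1.473 = 0.9240, and Brewster's law gives tan θ_B = n₂/n₁. Taking the arctangent, θ_B = 42.74°.

θ_B ≈ 42.74°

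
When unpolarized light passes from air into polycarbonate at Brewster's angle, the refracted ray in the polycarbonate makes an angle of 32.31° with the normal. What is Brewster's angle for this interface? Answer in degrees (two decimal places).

At Brewster's angle the reflected and refracted rays are perpendicular, so θ_B + θ_t = 90°.
So θ_B = 90° − θ_t = 90° − 32.31° = 57.69°.

θ_B ≈ 57.69°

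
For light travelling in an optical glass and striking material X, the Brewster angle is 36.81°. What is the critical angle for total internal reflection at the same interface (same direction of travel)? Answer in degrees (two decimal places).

tan θ_B = n₂/n₁ = tan 36.81° = 0.7484.
Total internal reflection: sin θ_c = n₂/n₁ = 0.7484.
θ_c = arcsin(0.7484) = 48.45°.

θ_c ≈ 48.45°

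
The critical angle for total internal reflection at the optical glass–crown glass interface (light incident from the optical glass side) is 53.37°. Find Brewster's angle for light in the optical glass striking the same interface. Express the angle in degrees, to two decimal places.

θ_B ≈ 38.75°

sin θ_c = n₂/n₁, so n₂/n₁ = sin 53.37° = 0.8025.
Brewster: tan θ_B = n₂/n₁ = 0.8025.
θ_B = arctan(0.8025) = 38.75°.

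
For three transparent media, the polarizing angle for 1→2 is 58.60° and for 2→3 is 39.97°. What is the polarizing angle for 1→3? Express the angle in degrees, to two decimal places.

θ_B ≈ 53.94°

n₂/n₁ = tan 58.60° = 1.6383 and n₃/n₂ = tan 39.97° = 0.8382.
Multiplying, n₃/n₁ = 1.6383 × 0.8382 = 1.3732, and θ_B(1→3) = arctan 1.3732 = 53.94°.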